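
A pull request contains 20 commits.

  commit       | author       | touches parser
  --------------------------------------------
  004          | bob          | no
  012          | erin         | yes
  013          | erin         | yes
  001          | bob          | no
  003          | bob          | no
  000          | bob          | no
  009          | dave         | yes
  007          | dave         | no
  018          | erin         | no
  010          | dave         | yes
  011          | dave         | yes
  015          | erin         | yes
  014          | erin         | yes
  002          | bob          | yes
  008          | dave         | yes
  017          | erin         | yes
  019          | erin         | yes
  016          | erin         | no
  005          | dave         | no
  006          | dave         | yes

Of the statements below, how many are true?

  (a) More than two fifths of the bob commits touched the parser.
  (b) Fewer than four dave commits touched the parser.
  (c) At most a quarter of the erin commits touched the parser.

(a) bob: |A| = 5, |A ∩ B| = 1; needs |A ∩ B| / |A| > 2/5 — false.
(b) dave: |A| = 7, |A ∩ B| = 5; needs |A ∩ B| < 4 — false.
(c) erin: |A| = 8, |A ∩ B| = 6; needs |A ∩ B| / |A| ≤ 1/4 — false.

0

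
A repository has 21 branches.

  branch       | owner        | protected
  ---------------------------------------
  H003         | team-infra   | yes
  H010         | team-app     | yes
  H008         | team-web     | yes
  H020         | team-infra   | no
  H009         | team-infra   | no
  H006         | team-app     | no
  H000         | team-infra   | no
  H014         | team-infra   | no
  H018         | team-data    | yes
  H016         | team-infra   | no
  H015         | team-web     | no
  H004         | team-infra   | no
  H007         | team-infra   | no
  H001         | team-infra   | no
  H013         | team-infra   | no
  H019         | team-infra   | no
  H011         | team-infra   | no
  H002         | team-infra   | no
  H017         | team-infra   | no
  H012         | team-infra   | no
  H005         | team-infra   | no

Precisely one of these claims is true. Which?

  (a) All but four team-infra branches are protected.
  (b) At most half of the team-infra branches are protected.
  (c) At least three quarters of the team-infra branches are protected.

(b)

|A| = 16, |A ∩ B| = 1, |A ∖ B| = 15.
(a) requires |A ∖ B| = 4: false.
(b) requires |A ∩ B| ≤ |A ∖ B|: true.
(c) requires |A ∩ B| / |A| ≥ 3/4: false.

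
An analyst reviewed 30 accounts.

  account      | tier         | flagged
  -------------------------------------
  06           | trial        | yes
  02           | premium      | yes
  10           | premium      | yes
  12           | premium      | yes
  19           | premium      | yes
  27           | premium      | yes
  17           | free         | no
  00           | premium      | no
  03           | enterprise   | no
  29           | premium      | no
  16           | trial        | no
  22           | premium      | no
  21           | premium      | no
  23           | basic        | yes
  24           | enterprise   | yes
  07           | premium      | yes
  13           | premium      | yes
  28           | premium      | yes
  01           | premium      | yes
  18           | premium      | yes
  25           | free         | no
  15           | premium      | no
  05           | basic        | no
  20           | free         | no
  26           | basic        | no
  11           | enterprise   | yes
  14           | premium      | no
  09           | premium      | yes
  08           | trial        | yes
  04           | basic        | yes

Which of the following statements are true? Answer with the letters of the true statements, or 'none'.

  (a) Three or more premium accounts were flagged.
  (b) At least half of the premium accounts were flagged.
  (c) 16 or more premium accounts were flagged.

(a), (b)

|A| = 17, |A ∩ B| = 11, |A ∖ B| = 6.
(a) |A ∩ B| ≥ 3: holds.
(b) |A ∩ B| ≥ |A ∖ B|: holds.
(c) |A ∩ B| ≥ 16: fails.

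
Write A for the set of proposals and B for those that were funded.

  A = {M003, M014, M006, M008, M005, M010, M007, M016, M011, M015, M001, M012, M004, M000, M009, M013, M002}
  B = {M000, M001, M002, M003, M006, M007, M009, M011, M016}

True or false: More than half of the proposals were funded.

True

The determiner here denotes the relation: |A ∩ B| > |A ∖ B|.
|A| = 17, |A ∩ B| = 9, |A ∖ B| = 8.
9 > 8, so the statement is true.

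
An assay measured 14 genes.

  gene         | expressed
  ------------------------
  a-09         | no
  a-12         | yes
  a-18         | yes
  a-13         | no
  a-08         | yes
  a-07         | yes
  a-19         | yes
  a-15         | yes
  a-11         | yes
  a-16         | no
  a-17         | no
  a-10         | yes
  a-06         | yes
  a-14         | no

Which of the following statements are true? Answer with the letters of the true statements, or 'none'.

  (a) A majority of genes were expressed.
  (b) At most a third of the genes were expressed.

(a)

|A| = 14, |A ∩ B| = 9, |A ∖ B| = 5.
(a) |A ∩ B| > |A ∖ B|: holds.
(b) |A ∩ B| / |A| ≤ 1/3: fails.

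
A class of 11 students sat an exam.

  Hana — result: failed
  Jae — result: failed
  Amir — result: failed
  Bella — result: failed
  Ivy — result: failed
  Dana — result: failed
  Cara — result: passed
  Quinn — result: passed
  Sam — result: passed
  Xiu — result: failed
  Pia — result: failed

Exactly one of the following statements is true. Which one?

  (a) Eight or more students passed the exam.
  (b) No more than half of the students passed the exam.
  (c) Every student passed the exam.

|A| = 11, |A ∩ B| = 3, |A ∖ B| = 8.
(a) requires |A ∩ B| ≥ 8: false.
(b) requires |A ∩ B| ≤ |A ∖ B|: true.
(c) requires A ⊆ B, i.e. every element of A is in B (|A ∖ B| = 0): false.

(b)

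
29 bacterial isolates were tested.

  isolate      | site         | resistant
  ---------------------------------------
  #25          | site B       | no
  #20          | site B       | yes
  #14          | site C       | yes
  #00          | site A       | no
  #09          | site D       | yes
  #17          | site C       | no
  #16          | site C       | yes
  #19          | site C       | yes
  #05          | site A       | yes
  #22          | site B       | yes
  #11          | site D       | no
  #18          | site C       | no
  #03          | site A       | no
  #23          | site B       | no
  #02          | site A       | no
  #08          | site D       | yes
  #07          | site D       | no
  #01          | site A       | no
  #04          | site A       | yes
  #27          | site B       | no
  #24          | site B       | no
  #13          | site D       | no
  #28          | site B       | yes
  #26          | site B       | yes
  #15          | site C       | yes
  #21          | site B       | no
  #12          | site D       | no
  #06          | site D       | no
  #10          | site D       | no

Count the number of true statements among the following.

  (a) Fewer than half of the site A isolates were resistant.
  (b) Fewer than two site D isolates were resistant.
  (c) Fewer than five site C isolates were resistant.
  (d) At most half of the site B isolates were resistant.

(a) site A: |A| = 6, |A ∩ B| = 2; needs |A ∩ B| < |A ∖ B| — true.
(b) site D: |A| = 8, |A ∩ B| = 2; needs |A ∩ B| < 2 — false.
(c) site C: |A| = 6, |A ∩ B| = 4; needs |A ∩ B| < 5 — true.
(d) site B: |A| = 9, |A ∩ B| = 4; needs |A ∩ B| ≤ |A ∖ B| — true.

3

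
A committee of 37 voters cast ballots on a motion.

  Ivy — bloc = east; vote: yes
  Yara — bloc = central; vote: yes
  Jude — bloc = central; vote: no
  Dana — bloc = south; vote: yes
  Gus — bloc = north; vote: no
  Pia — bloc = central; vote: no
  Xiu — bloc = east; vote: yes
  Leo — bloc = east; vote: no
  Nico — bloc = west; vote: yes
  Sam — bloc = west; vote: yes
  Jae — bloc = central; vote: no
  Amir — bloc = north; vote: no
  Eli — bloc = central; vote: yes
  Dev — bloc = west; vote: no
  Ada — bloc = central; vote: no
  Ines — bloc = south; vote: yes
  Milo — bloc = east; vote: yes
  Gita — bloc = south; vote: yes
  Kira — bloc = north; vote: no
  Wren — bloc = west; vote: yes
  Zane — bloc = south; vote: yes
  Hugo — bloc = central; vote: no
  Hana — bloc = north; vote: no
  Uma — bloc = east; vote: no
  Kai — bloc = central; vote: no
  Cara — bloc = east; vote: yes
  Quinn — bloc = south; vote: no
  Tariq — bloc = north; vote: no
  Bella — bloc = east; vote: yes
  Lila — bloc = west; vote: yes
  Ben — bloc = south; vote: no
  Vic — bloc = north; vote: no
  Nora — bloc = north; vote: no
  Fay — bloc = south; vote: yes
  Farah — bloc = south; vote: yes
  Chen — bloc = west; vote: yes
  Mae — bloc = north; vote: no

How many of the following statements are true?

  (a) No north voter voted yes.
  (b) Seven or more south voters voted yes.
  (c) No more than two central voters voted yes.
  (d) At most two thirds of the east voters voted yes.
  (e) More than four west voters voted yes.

(a) north: |A| = 8, |A ∩ B| = 0; needs A ∩ B = ∅ (|A ∩ B| = 0) — true.
(b) south: |A| = 8, |A ∩ B| = 6; needs |A ∩ B| ≥ 7 — false.
(c) central: |A| = 8, |A ∩ B| = 2; needs |A ∩ B| ≤ 2 — true.
(d) east: |A| = 7, |A ∩ B| = 5; needs |A ∩ B| / |A| ≤ 2/3 — false.
(e) west: |A| = 6, |A ∩ B| = 5; needs |A ∩ B| > 4 — true.

3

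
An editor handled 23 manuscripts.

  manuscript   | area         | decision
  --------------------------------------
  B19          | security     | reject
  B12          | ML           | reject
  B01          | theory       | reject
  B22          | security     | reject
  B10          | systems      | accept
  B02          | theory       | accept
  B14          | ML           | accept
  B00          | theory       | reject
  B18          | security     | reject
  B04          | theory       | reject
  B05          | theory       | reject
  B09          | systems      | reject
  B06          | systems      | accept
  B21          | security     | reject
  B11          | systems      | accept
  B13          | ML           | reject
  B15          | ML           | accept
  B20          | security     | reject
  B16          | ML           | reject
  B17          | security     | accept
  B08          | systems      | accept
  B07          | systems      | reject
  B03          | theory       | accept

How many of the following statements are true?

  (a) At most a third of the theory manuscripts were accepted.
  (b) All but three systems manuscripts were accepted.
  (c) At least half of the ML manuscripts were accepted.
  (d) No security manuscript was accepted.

(a) theory: |A| = 6, |A ∩ B| = 2; needs |A ∩ B| / |A| ≤ 1/3 — true.
(b) systems: |A| = 6, |A ∩ B| = 4; needs |A ∖ B| = 3 — false.
(c) ML: |A| = 5, |A ∩ B| = 2; needs |A ∩ B| ≥ |A ∖ B| — false.
(d) security: |A| = 6, |A ∩ B| = 1; needs A ∩ B = ∅ (|A ∩ B| = 0) — false.

1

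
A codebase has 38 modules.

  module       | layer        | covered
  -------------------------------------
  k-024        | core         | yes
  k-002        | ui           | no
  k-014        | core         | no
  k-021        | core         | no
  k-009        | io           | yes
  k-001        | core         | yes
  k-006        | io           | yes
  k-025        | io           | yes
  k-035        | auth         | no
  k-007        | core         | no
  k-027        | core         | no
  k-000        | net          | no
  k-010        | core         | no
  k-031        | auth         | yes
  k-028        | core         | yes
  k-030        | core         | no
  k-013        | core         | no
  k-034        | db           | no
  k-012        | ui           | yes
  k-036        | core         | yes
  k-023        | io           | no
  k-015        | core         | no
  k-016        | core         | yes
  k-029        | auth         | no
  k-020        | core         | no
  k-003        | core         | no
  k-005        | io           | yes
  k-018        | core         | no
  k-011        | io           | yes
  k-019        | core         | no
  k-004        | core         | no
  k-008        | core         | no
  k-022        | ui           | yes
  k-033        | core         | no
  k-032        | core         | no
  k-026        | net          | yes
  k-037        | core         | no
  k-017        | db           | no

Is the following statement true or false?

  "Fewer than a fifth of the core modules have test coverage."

The determiner here denotes the relation: |A ∩ B| / |A| < 1/5.
|A| = 22, |A ∩ B| = 5, |A ∖ B| = 17.
|A ∩ B|/|A| = 5/22, so the statement is false.

False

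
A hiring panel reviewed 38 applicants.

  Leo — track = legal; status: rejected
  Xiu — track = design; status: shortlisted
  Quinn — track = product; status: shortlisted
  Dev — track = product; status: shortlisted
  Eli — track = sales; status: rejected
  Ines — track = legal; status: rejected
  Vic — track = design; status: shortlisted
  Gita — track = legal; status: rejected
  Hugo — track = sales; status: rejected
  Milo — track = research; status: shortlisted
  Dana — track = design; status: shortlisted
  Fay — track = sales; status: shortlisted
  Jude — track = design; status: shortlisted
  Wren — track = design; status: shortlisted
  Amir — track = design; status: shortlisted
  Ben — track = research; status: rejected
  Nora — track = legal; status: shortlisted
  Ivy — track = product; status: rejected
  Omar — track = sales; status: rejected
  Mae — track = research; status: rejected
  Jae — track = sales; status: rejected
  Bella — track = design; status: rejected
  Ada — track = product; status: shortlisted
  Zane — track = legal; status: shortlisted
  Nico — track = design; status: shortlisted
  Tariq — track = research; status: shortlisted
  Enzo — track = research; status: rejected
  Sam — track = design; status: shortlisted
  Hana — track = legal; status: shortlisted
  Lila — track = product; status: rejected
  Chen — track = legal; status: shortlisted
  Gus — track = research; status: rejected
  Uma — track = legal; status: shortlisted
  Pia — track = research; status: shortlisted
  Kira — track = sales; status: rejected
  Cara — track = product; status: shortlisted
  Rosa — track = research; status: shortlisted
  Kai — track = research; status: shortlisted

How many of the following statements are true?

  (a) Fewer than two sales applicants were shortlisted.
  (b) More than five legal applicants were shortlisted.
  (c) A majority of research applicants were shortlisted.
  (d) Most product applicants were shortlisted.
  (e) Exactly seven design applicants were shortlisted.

(a) sales: |A| = 6, |A ∩ B| = 1; needs |A ∩ B| < 2 — true.
(b) legal: |A| = 8, |A ∩ B| = 5; needs |A ∩ B| > 5 — false.
(c) research: |A| = 9, |A ∩ B| = 5; needs |A ∩ B| > |A ∖ B| — true.
(d) product: |A| = 6, |A ∩ B| = 4; needs |A ∩ B| > |A ∖ B| — true.
(e) design: |A| = 9, |A ∩ B| = 8; needs |A ∩ B| = 7 — false.

3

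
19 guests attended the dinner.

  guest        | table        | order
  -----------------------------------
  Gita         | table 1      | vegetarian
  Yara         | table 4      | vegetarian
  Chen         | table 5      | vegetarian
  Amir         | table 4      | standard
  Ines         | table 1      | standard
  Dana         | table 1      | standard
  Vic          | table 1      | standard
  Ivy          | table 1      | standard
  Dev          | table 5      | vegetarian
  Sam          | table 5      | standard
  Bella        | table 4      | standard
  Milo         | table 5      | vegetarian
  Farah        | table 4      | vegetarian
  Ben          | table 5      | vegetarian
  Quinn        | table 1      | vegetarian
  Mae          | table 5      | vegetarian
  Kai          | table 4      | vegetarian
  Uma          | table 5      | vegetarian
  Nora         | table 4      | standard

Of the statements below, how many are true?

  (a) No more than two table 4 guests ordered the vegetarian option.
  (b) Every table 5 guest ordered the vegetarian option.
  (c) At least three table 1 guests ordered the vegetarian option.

0

(a) table 4: |A| = 6, |A ∩ B| = 3; needs |A ∩ B| ≤ 2 — false.
(b) table 5: |A| = 7, |A ∩ B| = 6; needs A ⊆ B, i.e. every element of A is in B (|A ∖ B| = 0) — false.
(c) table 1: |A| = 6, |A ∩ B| = 2; needs |A ∩ B| ≥ 3 — false.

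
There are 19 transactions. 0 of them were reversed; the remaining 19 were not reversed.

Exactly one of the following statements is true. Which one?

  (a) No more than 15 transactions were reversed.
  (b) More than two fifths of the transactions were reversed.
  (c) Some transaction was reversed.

(a)

|A| = 19, |A ∩ B| = 0, |A ∖ B| = 19.
(a) requires |A ∩ B| ≤ 15: true.
(b) requires |A ∩ B| / |A| > 2/5: false.
(c) requires A ∩ B ≠ ∅ (|A ∩ B| ≥ 1): false.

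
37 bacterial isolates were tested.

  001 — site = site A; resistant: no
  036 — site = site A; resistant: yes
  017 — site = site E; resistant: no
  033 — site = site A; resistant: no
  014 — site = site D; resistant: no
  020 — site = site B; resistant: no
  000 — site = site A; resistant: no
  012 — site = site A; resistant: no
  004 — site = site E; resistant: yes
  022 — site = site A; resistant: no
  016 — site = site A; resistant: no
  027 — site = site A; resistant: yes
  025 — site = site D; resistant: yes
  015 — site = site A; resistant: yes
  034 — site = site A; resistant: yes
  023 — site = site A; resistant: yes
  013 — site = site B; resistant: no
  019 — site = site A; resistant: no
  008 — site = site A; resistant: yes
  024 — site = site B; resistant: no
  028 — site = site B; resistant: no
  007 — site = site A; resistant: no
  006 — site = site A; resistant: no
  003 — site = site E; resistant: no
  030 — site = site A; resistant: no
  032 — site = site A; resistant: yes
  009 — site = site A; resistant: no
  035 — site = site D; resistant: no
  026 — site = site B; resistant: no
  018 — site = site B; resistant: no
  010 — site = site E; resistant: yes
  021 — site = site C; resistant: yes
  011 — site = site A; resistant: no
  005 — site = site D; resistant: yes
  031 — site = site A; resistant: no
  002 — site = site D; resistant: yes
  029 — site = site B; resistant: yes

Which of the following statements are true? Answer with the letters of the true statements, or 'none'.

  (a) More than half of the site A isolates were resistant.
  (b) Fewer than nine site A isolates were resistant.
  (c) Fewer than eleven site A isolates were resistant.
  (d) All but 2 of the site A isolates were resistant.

|A| = 20, |A ∩ B| = 7, |A ∖ B| = 13.
(a) |A ∩ B| > |A ∖ B|: fails.
(b) |A ∩ B| < 9: holds.
(c) |A ∩ B| < 11: holds.
(d) |A ∖ B| = 2: fails.

(b), (c)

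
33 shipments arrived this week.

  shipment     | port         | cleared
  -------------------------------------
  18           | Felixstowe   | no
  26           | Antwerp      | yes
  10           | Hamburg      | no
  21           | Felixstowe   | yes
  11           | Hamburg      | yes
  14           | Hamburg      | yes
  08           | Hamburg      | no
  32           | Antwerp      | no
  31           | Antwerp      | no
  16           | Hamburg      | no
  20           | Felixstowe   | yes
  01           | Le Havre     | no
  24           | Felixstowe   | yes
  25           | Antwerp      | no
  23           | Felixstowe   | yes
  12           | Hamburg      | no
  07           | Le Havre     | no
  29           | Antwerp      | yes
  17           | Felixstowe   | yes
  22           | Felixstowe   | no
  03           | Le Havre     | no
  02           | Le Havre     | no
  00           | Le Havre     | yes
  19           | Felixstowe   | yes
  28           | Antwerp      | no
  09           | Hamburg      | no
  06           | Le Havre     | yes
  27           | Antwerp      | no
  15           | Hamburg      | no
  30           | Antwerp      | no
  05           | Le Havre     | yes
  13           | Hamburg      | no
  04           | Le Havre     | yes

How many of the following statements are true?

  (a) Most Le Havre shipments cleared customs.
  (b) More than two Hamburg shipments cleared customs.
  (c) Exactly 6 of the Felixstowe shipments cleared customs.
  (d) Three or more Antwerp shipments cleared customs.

(a) Le Havre: |A| = 8, |A ∩ B| = 4; needs |A ∩ B| > |A ∖ B| — false.
(b) Hamburg: |A| = 9, |A ∩ B| = 2; needs |A ∩ B| > 2 — false.
(c) Felixstowe: |A| = 8, |A ∩ B| = 6; needs |A ∩ B| = 6 — true.
(d) Antwerp: |A| = 8, |A ∩ B| = 2; needs |A ∩ B| ≥ 3 — false.

1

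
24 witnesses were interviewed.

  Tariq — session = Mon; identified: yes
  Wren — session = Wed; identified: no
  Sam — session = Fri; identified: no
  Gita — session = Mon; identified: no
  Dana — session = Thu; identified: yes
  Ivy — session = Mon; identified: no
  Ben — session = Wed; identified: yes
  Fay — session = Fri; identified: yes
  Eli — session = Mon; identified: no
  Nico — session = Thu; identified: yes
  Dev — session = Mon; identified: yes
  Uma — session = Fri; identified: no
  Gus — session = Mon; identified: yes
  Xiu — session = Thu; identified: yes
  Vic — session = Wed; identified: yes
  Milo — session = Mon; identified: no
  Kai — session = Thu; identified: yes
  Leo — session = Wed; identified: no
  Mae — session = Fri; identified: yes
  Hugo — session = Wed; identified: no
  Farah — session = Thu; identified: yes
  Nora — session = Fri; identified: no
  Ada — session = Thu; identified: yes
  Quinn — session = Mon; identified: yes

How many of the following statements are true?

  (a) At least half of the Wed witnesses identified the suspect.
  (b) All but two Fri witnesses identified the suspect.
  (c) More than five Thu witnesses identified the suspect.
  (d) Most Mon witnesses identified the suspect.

1

(a) Wed: |A| = 5, |A ∩ B| = 2; needs |A ∩ B| ≥ |A ∖ B| — false.
(b) Fri: |A| = 5, |A ∩ B| = 2; needs |A ∖ B| = 2 — false.
(c) Thu: |A| = 6, |A ∩ B| = 6; needs |A ∩ B| > 5 — true.
(d) Mon: |A| = 8, |A ∩ B| = 4; needs |A ∩ B| > |A ∖ B| — false.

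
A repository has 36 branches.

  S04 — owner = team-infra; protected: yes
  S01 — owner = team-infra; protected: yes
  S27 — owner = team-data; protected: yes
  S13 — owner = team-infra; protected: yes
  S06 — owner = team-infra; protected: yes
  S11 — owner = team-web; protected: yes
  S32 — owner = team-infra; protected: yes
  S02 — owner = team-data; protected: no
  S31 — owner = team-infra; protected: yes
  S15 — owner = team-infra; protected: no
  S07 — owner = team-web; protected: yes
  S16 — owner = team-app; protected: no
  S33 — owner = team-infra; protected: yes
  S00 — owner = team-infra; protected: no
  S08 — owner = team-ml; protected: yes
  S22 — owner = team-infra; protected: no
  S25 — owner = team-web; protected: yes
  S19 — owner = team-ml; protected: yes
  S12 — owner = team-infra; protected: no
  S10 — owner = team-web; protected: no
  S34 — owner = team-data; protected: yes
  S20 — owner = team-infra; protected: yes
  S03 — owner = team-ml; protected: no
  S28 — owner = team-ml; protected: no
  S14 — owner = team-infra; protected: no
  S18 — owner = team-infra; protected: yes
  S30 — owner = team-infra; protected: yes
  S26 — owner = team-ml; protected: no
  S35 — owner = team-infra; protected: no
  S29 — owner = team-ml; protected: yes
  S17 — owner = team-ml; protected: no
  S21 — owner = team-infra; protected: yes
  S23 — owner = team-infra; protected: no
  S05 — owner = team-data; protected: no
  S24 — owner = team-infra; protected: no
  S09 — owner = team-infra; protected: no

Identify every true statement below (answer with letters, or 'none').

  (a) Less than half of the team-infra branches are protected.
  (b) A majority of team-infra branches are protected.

|A| = 20, |A ∩ B| = 11, |A ∖ B| = 9.
(a) |A ∩ B| < |A ∖ B|: fails.
(b) |A ∩ B| > |A ∖ B|: holds.

(b)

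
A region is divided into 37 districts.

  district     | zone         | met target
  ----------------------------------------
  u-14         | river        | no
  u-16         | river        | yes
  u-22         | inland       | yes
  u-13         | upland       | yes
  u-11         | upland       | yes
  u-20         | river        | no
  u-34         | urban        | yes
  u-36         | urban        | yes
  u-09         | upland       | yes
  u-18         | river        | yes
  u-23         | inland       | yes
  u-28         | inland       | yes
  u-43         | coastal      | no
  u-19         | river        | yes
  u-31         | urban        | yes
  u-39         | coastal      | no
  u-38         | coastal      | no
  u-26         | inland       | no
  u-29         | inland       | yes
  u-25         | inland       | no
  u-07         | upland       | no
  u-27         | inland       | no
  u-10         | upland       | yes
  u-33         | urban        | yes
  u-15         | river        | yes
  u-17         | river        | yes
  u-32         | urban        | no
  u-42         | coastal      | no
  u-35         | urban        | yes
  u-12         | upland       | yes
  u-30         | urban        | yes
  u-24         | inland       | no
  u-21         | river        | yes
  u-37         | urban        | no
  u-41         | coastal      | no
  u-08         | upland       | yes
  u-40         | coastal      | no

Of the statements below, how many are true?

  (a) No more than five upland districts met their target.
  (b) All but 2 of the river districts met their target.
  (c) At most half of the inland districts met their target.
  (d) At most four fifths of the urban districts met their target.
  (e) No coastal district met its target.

(a) upland: |A| = 7, |A ∩ B| = 6; needs |A ∩ B| ≤ 5 — false.
(b) river: |A| = 8, |A ∩ B| = 6; needs |A ∖ B| = 2 — true.
(c) inland: |A| = 8, |A ∩ B| = 4; needs |A ∩ B| ≤ |A ∖ B| — true.
(d) urban: |A| = 8, |A ∩ B| = 6; needs |A ∩ B| / |A| ≤ 4/5 — true.
(e) coastal: |A| = 6, |A ∩ B| = 0; needs A ∩ B = ∅ (|A ∩ B| = 0) — true.

4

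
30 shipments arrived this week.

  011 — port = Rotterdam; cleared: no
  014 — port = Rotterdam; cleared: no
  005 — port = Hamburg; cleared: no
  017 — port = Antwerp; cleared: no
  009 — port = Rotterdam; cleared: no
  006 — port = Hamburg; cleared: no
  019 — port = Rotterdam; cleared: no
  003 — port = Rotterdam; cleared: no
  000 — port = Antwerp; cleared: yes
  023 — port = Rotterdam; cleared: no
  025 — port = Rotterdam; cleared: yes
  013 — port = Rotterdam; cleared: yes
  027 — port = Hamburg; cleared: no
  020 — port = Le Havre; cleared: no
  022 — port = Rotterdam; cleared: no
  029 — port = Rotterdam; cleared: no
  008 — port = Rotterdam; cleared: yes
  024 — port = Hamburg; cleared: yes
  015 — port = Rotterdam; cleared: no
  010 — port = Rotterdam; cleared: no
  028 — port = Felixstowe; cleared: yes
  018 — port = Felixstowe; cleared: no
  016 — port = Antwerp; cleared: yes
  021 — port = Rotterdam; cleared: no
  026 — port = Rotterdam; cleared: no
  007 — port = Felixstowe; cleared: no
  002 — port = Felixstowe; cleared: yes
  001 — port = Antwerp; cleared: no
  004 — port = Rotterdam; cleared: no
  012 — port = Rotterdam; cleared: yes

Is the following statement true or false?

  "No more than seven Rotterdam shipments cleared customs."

'No more than seven Rotterdam shipments cleared customs' holds iff |A ∩ B| ≤ 7.
|A| = 17, |A ∩ B| = 4, |A ∖ B| = 13.
|A ∩ B| = 4, so the statement is true.

True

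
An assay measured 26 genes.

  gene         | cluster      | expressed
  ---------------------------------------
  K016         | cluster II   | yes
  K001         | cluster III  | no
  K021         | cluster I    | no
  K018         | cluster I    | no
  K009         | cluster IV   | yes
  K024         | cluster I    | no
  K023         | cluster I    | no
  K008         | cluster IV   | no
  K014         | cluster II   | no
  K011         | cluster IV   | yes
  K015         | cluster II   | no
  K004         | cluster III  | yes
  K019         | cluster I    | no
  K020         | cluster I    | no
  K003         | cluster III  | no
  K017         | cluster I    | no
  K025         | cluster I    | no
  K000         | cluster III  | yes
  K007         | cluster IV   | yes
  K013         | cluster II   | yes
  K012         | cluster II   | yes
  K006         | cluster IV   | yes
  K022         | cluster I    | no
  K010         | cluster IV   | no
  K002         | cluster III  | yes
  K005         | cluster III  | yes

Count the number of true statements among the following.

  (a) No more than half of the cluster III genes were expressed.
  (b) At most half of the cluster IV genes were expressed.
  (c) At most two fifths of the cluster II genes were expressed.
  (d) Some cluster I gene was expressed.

0

(a) cluster III: |A| = 6, |A ∩ B| = 4; needs |A ∩ B| ≤ |A ∖ B| — false.
(b) cluster IV: |A| = 6, |A ∩ B| = 4; needs |A ∩ B| ≤ |A ∖ B| — false.
(c) cluster II: |A| = 5, |A ∩ B| = 3; needs |A ∩ B| / |A| ≤ 2/5 — false.
(d) cluster I: |A| = 9, |A ∩ B| = 0; needs A ∩ B ≠ ∅ (|A ∩ B| ≥ 1) — false.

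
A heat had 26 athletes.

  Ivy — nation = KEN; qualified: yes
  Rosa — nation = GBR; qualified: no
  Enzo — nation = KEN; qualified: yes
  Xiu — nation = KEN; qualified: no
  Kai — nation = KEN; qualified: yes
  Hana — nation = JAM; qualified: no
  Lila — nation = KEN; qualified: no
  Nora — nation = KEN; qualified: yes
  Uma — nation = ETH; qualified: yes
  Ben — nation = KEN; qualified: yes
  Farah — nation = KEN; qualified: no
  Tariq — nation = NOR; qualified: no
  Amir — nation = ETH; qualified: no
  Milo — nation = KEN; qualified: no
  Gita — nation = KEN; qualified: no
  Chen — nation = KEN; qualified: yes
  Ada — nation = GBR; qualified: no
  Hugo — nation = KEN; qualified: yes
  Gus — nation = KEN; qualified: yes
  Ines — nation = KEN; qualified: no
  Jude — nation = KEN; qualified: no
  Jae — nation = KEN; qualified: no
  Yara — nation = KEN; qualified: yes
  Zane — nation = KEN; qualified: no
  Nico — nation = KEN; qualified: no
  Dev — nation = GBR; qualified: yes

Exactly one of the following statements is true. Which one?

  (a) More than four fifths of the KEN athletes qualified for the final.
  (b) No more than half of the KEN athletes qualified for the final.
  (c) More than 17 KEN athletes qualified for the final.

(b)

|A| = 19, |A ∩ B| = 9, |A ∖ B| = 10.
(a) requires |A ∩ B| / |A| > 4/5: false.
(b) requires |A ∩ B| ≤ |A ∖ B|: true.
(c) requires |A ∩ B| > 17: false.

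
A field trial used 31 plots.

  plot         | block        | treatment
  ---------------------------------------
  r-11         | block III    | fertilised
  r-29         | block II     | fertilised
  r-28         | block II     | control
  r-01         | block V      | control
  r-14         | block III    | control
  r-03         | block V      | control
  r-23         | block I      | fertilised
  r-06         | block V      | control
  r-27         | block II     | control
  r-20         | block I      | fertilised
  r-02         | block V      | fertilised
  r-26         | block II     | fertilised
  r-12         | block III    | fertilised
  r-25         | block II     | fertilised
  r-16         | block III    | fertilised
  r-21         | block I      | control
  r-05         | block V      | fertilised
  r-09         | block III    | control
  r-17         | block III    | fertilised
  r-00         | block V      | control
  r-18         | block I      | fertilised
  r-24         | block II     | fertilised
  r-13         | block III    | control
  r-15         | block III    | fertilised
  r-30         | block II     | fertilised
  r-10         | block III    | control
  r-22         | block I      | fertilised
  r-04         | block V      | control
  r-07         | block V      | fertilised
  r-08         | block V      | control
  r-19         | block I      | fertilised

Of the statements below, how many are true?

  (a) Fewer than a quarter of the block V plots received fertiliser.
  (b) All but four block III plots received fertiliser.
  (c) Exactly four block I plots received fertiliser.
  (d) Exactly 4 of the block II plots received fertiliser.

1

(a) block V: |A| = 9, |A ∩ B| = 3; needs |A ∩ B| / |A| < 1/4 — false.
(b) block III: |A| = 9, |A ∩ B| = 5; needs |A ∖ B| = 4 — true.
(c) block I: |A| = 6, |A ∩ B| = 5; needs |A ∩ B| = 4 — false.
(d) block II: |A| = 7, |A ∩ B| = 5; needs |A ∩ B| = 4 — false.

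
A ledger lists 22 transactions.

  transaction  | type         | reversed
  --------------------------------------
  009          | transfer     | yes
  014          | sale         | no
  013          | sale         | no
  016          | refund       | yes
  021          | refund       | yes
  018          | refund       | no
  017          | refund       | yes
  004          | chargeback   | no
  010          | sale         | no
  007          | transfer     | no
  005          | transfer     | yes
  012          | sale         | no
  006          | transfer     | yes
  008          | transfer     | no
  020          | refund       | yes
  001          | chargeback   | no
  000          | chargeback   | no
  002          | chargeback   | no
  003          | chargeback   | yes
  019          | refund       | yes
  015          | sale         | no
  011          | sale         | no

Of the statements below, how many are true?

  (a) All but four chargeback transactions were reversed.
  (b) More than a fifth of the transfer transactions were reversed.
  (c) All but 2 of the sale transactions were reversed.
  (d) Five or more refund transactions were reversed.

(a) chargeback: |A| = 5, |A ∩ B| = 1; needs |A ∖ B| = 4 — true.
(b) transfer: |A| = 5, |A ∩ B| = 3; needs |A ∩ B| / |A| > 1/5 — true.
(c) sale: |A| = 6, |A ∩ B| = 0; needs |A ∖ B| = 2 — false.
(d) refund: |A| = 6, |A ∩ B| = 5; needs |A ∩ B| ≥ 5 — true.

3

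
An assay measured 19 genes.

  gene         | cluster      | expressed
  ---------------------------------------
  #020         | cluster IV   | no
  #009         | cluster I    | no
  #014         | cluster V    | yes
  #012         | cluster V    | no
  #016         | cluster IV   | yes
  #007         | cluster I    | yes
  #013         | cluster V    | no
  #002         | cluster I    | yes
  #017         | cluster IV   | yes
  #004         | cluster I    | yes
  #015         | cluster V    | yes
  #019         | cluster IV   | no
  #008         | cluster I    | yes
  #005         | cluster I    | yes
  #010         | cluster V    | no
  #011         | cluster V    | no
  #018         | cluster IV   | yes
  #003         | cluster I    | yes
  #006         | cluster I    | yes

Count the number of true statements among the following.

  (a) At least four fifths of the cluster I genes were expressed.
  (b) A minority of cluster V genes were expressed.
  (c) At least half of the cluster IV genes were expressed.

(a) cluster I: |A| = 8, |A ∩ B| = 7; needs |A ∩ B| / |A| ≥ 4/5 — true.
(b) cluster V: |A| = 6, |A ∩ B| = 2; needs |A ∩ B| < |A ∖ B| — true.
(c) cluster IV: |A| = 5, |A ∩ B| = 3; needs |A ∩ B| ≥ |A ∖ B| — true.

3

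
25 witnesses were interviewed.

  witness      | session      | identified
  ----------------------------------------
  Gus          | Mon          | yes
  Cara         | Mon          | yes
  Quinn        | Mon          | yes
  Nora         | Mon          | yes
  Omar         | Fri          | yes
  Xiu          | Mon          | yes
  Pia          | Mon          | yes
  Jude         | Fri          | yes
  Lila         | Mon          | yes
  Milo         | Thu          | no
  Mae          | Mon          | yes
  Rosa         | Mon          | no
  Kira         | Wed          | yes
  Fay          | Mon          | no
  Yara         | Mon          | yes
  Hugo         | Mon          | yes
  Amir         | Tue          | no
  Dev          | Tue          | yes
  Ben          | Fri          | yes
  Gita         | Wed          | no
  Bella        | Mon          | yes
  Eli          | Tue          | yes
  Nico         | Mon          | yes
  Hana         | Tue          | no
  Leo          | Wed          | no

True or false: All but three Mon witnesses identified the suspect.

The determiner here denotes the relation: |A ∖ B| = 3.
A (the restrictor) = {Gus, Cara, Quinn, Nora, Xiu, Pia, Lila, Mae, Rosa, Fay, Yara, Hugo, Bella, Nico}, |A| = 14.
A ∖ B = {Rosa, Fay}, so |A ∖ B| = 2.
|A ∖ B| = 2, so the statement is false.

False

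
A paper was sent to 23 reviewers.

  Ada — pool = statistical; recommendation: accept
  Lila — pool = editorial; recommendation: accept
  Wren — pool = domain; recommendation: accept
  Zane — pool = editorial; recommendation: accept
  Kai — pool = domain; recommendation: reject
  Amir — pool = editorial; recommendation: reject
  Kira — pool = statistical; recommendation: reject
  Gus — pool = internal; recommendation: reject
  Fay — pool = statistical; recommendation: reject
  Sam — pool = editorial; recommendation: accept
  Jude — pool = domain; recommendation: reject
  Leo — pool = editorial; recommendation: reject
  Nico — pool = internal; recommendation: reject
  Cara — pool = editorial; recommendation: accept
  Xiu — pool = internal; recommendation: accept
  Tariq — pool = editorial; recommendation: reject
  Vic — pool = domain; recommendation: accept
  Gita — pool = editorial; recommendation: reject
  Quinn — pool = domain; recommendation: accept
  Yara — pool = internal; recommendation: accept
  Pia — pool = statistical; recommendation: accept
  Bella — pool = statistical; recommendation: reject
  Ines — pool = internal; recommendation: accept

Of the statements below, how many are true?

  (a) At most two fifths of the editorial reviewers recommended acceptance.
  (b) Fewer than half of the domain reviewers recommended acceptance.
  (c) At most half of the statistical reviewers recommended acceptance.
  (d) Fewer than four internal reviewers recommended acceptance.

(a) editorial: |A| = 8, |A ∩ B| = 4; needs |A ∩ B| / |A| ≤ 2/5 — false.
(b) domain: |A| = 5, |A ∩ B| = 3; needs |A ∩ B| < |A ∖ B| — false.
(c) statistical: |A| = 5, |A ∩ B| = 2; needs |A ∩ B| ≤ |A ∖ B| — true.
(d) internal: |A| = 5, |A ∩ B| = 3; needs |A ∩ B| < 4 — true.

2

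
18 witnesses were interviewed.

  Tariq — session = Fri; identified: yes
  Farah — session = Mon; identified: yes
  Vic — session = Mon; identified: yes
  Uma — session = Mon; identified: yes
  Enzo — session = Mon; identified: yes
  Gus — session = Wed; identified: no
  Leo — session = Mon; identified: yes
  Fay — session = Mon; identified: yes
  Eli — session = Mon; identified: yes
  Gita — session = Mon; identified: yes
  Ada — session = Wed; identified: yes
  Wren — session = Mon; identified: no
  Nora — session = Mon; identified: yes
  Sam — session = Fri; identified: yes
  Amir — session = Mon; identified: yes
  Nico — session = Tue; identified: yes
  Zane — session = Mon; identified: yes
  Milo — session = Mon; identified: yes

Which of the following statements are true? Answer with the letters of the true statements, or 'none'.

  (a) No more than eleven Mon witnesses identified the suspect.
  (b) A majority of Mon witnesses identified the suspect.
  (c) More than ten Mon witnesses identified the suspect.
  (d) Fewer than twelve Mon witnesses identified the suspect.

|A| = 13, |A ∩ B| = 12, |A ∖ B| = 1.
(a) |A ∩ B| ≤ 11: fails.
(b) |A ∩ B| > |A ∖ B|: holds.
(c) |A ∩ B| > 10: holds.
(d) |A ∩ B| < 12: fails.

(b), (c)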